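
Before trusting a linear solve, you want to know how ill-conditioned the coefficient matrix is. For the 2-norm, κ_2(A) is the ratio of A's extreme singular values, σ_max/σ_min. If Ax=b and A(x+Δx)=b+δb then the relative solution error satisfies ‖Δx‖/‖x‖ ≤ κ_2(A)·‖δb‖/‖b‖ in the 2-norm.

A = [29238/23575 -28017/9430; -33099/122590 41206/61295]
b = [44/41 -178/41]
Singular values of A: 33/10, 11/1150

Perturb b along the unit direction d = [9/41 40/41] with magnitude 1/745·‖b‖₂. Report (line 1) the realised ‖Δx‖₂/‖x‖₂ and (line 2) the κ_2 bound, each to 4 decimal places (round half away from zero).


0.0015
0.4631

largest singular value 33/10, smallest 11/1150
κ = σ_max/σ_min = (33/10)/(11/1150) = 345.0000
κ_2(A)·‖δb‖/‖b‖ = 0.4631
solve Ax = b  →  x = [-385.7809 -161.3986]
‖b‖ = 4.4721, ‖x‖ = 418.1823
re-solving with b+δb shifts x by Δx of norm 0.6276
realised ‖Δx‖/‖x‖ = 0.0015
so the bound overstates the realised error by a factor of ≈ 308.5777 (computed from the unrounded values)


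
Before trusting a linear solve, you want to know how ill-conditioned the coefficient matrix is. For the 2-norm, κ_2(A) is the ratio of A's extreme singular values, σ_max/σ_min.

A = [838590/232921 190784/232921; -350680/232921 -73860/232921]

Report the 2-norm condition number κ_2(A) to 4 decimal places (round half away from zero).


174.8000

AᵀA = [4888814500/321018889 1099945440/321018889; 1099945440/321018889 247655824/321018889]; tr = 3055604/190969, det = 1600/190969
char-poly roots: 16 and 100/190969
σ_max=√16=4, σ_min=√(100/190969)=(10/437) → κ = 174.8000


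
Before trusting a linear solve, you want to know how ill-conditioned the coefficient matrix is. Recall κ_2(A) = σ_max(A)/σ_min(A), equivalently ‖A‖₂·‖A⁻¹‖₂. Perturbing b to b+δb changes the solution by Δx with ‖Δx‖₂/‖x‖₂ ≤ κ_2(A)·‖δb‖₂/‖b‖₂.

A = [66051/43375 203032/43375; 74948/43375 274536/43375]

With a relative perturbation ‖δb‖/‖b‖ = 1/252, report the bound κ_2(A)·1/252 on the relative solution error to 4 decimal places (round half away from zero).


AᵀA = [1995987461/376278125 6797278152/376278125; 6797278152/376278125 23318401664/376278125]; tr = 202515113/3010225, det = 180848704/75255625
char-poly roots: 1681/25 and 107584/3010225
so κ_2 = √((1681/25) / (107584/3010225)) = 43.3750
perturbation bound = 43.3750·1/252 = 0.1721

0.1721


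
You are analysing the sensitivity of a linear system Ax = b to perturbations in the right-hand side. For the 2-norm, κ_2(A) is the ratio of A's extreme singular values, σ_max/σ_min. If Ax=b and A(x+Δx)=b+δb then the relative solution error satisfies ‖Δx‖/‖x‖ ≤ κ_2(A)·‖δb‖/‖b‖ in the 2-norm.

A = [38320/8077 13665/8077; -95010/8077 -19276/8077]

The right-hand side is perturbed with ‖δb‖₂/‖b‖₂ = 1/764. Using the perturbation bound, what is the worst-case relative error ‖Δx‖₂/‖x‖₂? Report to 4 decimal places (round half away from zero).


0.0258

M = AᵀA = [10495322500/65237929 2355055560/65237929; 2355055560/65237929 558296401/65237929]. tr(M)=6575621/38809, det(M)=2856100/38809
solving λ² − 6575621/38809·λ + 2856100/38809 = 0 gives λ = 169, 16900/38809
κ = σ_max/σ_min = 13/(130/197) = 19.7000
worst-case relative error ≤ 19.7000 × 1/764 = 0.0258


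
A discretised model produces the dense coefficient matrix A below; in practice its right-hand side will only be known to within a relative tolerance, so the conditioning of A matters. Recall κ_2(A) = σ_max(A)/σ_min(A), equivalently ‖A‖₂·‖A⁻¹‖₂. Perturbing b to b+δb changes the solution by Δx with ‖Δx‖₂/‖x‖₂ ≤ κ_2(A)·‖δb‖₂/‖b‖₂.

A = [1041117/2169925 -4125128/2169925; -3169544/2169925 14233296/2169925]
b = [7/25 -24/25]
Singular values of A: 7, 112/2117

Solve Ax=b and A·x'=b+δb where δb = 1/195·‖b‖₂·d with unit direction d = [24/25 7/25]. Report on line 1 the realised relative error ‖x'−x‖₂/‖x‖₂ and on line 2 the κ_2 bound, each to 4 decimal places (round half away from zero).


0.6785
0.6785

largest singular value 7, smallest 112/2117
κ = σ_max/σ_min = 7/(112/2117) = 132.3125
worst-case relative error ≤ 132.3125 × 1/195 = 0.6785
solve Ax = b  →  x = [0.0314 -0.1394]
2-norm of b is 1.0000; of x, 0.1429
re-solving with b+δb shifts x by Δx of norm 0.0969
realised ‖Δx‖/‖x‖ = 0.6785
so the bound is sharp here: realised error equals the bound


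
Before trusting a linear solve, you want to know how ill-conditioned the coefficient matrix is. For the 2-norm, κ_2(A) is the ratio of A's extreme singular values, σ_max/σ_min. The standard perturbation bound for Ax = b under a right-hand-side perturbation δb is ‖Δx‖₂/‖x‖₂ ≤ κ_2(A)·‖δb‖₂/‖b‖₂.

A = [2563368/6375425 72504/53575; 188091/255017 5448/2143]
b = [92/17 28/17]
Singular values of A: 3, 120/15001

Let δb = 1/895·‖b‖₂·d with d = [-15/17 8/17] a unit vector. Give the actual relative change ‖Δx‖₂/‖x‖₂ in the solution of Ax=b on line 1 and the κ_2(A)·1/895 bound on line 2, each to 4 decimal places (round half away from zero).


0.0016
0.4190

from the listed singular values, σ₁ = 3, σ_n = 120/15001
κ_2(A) = 3 / (120/15001) = 375.0250
bound on ‖Δx‖/‖x‖: κ·ε = 375.0250·1/895 = 0.4190
solve Ax = b  →  x = [480.4053 -138.7293]
‖b‖₂ = 5.6569 and ‖x‖₂ = 500.0351
with δb = [-0.0056 0.0030], A·Δx = δb → ‖Δx‖ = 0.7901
dividing the unrounded norms, ‖Δx‖/‖x‖ = 0.0016
realised/bound (from unrounded values) ≈ 0.0038


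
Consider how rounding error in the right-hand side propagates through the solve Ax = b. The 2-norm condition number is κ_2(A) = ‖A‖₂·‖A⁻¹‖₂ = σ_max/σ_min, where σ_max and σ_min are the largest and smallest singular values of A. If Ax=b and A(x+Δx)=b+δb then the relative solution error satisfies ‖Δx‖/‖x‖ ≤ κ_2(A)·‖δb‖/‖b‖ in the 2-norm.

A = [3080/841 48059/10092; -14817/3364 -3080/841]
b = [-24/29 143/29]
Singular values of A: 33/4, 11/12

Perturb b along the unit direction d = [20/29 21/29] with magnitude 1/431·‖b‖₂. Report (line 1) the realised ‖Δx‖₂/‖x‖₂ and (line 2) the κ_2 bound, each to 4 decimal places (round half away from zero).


σ_max = 33/4, σ_min = 11/12
condition number: (33/4) ÷ (11/12) = 9.0000
κ_2(A)·‖δb‖/‖b‖ = 0.0209
solve Ax = b  →  x = [-2.7043 1.9060]
2-norm of b is 5.0000; of x, 3.3084
re-solving with b+δb shifts x by Δx of norm 0.0127
realised ‖Δx‖/‖x‖ = 0.0038
realised/bound (from unrounded values) ≈ 0.1832

0.0038
0.0209


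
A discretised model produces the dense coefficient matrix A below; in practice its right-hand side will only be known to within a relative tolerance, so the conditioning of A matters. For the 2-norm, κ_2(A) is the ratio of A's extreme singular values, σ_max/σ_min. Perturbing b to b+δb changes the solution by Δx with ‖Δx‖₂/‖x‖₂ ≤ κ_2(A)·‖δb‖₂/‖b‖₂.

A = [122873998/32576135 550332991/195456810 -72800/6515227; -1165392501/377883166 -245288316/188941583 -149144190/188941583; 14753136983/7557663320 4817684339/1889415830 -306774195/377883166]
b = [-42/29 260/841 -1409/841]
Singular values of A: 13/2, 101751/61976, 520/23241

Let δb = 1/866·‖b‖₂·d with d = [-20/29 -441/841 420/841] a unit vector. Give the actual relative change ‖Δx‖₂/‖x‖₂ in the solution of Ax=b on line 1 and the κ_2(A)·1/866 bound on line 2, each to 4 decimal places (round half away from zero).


σ_max = 13/2, σ_min = 520/23241
κ = σ_max/σ_min = (13/2)/(520/23241) = 290.5125
bound on ‖Δx‖/‖x‖: κ·ε = 290.5125·1/866 = 0.3355
solve Ax = b  →  x = [0.0185 -0.5375 0.4201]
‖b‖₂ = 2.2361 and ‖x‖₂ = 0.6824
re-solving with b+δb shifts x by Δx of norm 0.1154
realised ‖Δx‖/‖x‖ = 0.1691
so the bound overstates the realised error by a factor of ≈ 1.9837 (computed from the unrounded values)

0.1691
0.3355


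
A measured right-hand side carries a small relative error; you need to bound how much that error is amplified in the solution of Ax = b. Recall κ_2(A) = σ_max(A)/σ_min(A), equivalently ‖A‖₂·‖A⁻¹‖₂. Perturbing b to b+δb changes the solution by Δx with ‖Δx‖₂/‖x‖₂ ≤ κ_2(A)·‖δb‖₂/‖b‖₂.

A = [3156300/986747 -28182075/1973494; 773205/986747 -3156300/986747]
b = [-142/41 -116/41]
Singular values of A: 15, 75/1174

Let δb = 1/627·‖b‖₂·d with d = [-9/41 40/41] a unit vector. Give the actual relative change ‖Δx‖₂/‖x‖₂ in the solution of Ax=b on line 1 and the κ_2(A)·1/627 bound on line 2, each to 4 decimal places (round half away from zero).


σ_max = 15, σ_min = 75/1174
condition number: 15 ÷ (75/1174) = 234.8000
worst-case relative error ≤ 234.8000 × 1/627 = 0.3745
solve Ax = b  →  x = [-30.6016 -6.6120]
‖b‖₂ = 4.4721 and ‖x‖₂ = 31.3078
δb = ε·‖b‖·d = [-0.0016 0.0070]; solving A·Δx = δb gives ‖Δx‖ = 0.1116
dividing the unrounded norms, ‖Δx‖/‖x‖ = 0.0036
so the bound overstates the realised error by a factor of ≈ 105.0096 (computed from the unrounded values)

0.0036
0.3745


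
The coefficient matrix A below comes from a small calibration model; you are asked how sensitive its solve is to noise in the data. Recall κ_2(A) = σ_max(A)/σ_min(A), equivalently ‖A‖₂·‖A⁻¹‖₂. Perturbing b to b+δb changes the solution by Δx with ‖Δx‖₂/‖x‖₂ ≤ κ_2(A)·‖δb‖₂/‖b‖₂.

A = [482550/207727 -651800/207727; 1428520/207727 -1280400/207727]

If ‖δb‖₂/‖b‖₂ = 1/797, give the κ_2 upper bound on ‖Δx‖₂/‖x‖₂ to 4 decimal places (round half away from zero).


0.0173

M = AᵀA = [13452804100/255328441 -12684042000/255328441; -12684042000/255328441 12214600000/255328441]. tr(M)=30520100/303601, det(M)=16000000/303601
solving λ² − 30520100/303601·λ + 16000000/303601 = 0 gives λ = 100, 160000/303601
σ_max=√100=10, σ_min=√(160000/303601)=(400/551) → κ = 13.7750
worst-case relative error ≤ 13.7750 × 1/797 = 0.0173


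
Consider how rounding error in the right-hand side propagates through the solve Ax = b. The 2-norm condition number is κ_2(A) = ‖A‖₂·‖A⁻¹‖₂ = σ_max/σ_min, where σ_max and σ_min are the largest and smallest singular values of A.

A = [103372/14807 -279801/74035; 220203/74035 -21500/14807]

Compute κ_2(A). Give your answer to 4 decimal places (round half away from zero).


67.0000

M = AᵀA = [109862033/1907825 -11715264/381565; -11715264/381565 31272137/1907825]. tr(M)=1660402/22445, det(M)=3418801/2805625
char-poly roots: 1849/25 and 1849/112225
κ = σ_max/σ_min = (43/5)/(43/335) = 67.0000


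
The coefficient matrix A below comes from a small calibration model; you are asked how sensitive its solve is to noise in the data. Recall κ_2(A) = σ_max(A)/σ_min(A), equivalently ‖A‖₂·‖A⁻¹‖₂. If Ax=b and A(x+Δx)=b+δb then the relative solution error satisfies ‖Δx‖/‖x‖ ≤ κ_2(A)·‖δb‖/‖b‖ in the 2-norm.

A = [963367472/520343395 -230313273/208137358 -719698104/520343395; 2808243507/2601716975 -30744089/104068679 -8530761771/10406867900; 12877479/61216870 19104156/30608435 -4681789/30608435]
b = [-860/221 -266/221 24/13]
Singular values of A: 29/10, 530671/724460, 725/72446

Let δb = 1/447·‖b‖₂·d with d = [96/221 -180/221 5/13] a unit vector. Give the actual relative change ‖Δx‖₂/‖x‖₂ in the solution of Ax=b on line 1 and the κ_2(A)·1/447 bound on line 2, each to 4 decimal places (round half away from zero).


largest singular value 29/10, smallest 725/72446
κ_2(A) = (29/10) / (725/72446) = 289.7840
perturbation bound = 289.7840·1/447 = 0.6483
solve Ax = b  →  x = [-0.1785 3.0508 0.1338]
‖b‖ = 4.4721, ‖x‖ = 3.0590
Δx = A⁻¹·δb where δb = 1/447·4.4721·d; ‖Δx‖ = 0.9997
relative error = 0.3268
tightness: 0.3268 against a bound of 0.6483 (unrounded ratio ≈ 0.5041)

0.3268
0.6483


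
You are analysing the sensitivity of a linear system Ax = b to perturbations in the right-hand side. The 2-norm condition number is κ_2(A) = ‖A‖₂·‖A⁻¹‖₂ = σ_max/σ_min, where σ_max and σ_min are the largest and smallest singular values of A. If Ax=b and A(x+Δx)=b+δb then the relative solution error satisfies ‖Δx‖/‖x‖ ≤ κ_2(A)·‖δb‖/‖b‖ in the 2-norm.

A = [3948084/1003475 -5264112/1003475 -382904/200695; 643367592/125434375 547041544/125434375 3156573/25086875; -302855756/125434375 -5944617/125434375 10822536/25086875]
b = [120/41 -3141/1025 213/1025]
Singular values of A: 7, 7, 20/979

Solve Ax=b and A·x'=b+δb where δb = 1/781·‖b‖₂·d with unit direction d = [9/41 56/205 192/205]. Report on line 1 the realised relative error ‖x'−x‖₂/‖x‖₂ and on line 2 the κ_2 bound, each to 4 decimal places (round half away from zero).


σ_max = 7, σ_min = 20/979
κ_2(A) = 7 / (20/979) = 342.6500
worst-case relative error ≤ 342.6500 × 1/781 = 0.4387
solve Ax = b  →  x = [-0.0960 -0.5863 -0.1200]
2-norm of b is 4.2426; of x, 0.6061
re-solving with b+δb shifts x by Δx of norm 0.2659
realised ‖Δx‖/‖x‖ = 0.4387
so the bound is sharp here: realised error equals the bound

0.4387
0.4387


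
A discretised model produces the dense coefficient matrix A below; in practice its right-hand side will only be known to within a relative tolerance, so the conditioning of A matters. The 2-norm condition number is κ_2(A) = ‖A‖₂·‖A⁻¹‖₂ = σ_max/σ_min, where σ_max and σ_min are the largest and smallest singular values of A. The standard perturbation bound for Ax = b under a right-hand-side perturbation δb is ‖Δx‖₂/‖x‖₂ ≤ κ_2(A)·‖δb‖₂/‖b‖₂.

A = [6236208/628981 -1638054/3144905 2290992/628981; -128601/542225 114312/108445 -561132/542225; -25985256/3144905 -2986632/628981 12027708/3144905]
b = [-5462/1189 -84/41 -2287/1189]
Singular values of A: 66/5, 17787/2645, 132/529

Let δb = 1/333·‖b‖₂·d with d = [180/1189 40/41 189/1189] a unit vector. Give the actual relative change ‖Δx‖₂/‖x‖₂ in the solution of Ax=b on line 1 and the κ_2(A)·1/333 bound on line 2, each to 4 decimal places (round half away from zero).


from the listed singular values, σ₁ = 66/5, σ_n = 132/529
κ_2(A) = (66/5) / (132/529) = 52.9000
perturbation bound = 52.9000·1/333 = 0.1589
solve Ax = b  →  x = [1.8851 -9.0687 -7.6895]
‖b‖ = 5.3852, ‖x‖ = 12.0384
δb = ε·‖b‖·d = [0.0024 0.0158 0.0026]; solving A·Δx = δb gives ‖Δx‖ = 0.0648
relative error = 0.0054
so the bound overstates the realised error by a factor of ≈ 29.5082 (computed from the unrounded values)

0.0054
0.1589


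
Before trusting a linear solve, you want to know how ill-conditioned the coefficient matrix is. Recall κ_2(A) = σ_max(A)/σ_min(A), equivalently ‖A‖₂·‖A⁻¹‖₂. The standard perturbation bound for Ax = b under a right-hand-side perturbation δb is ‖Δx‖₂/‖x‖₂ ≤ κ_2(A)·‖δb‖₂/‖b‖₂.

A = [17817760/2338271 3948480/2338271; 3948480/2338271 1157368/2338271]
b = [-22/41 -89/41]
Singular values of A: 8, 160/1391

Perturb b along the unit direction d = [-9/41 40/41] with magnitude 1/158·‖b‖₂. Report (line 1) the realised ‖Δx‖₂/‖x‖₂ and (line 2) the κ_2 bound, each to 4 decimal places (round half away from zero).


from the listed singular values, σ₁ = 8, σ_n = 160/1391
κ_2(A) = 8 / (160/1391) = 69.5500
bound on ‖Δx‖/‖x‖: κ·ε = 69.5500·1/158 = 0.4402
solve Ax = b  →  x = [3.6948 -16.9909]
2-norm of b is 2.2361; of x, 17.3879
δb = ε·‖b‖·d = [-0.0031 0.0138]; solving A·Δx = δb gives ‖Δx‖ = 0.1230
relative error = 0.0071
tightness: 0.0071 against a bound of 0.4402 (unrounded ratio ≈ 0.0161)

0.0071
0.4402


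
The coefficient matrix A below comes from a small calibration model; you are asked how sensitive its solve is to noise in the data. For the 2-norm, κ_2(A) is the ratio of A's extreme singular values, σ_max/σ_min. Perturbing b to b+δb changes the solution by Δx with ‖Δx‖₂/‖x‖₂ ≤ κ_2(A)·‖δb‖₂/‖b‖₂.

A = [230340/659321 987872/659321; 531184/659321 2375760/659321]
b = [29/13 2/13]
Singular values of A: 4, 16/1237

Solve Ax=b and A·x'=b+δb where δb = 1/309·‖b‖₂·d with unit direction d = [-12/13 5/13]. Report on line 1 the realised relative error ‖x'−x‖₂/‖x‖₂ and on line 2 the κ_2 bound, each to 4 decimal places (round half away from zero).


0.0036
1.0008

σ_max = 4, σ_min = 16/1237
κ = σ_max/σ_min = 4/(16/1237) = 309.2500
bound on ‖Δx‖/‖x‖: κ·ε = 309.2500·1/309 = 1.0008
solve Ax = b  →  x = [150.9085 -33.6982]
2-norm of b is 2.2361; of x, 154.6252
with δb = [-0.0067 0.0028], A·Δx = δb → ‖Δx‖ = 0.5595
dividing the unrounded norms, ‖Δx‖/‖x‖ = 0.0036
so the bound overstates the realised error by a factor of ≈ 276.6020 (computed from the unrounded values)


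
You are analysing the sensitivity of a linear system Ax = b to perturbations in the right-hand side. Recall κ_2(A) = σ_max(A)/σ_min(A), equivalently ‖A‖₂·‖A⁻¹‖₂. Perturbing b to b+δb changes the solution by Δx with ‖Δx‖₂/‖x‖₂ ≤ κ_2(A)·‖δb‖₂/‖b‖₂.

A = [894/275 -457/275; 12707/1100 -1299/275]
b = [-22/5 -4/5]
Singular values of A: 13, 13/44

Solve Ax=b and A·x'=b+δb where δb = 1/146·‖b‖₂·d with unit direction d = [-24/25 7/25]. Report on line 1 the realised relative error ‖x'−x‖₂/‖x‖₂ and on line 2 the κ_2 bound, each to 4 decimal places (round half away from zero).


from the listed singular values, σ₁ = 13, σ_n = 13/44
κ = σ_max/σ_min = 13/(13/44) = 44.0000
bound on ‖Δx‖/‖x‖: κ·ε = 44.0000·1/146 = 0.3014
solve Ax = b  →  x = [5.0651 12.5562]
‖b‖ = 4.4721, ‖x‖ = 13.5393
Δx = A⁻¹·δb where δb = 1/146·4.4721·d; ‖Δx‖ = 0.1037
realised ‖Δx‖/‖x‖ = 0.0077
tightness: 0.0077 against a bound of 0.3014 (unrounded ratio ≈ 0.0254)

0.0077
0.3014


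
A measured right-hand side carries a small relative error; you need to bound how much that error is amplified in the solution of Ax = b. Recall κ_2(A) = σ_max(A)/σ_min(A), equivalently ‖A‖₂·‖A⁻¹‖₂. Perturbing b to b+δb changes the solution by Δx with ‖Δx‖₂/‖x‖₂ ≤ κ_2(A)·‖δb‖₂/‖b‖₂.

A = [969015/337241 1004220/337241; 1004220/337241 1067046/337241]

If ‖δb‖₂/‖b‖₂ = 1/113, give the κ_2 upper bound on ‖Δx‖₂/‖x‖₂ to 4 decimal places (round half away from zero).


M = AᵀA = [2315633625/135233641 2431216620/135233641; 2431216620/135233641 2552966676/135233641]. tr(M)=5789061/160801, det(M)=8100/160801
solving λ² − 5789061/160801·λ + 8100/160801 = 0 gives λ = 36, 225/160801
σ_max=√36=6, σ_min=√(225/160801)=(15/401) → κ = 160.4000
bound on ‖Δx‖/‖x‖: κ·ε = 160.4000·1/113 = 1.4195

1.4195


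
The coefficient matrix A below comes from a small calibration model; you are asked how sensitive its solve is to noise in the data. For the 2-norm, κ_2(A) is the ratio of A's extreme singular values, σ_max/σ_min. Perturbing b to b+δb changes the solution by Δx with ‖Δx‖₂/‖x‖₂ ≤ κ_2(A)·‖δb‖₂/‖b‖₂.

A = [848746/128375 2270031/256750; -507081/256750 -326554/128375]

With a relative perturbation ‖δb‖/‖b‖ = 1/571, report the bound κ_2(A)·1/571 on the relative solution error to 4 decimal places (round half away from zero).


0.3597

AᵀA = [5021776369/105472900 1673815248/26368225; 1673815248/26368225 8927345281/105472900]; tr = 278982433/2109458, det = 6996025/16875664
char-poly roots: 529/4 and 13225/4218916
σ_max=√(529/4)=(23/2), σ_min=√(13225/4218916)=(115/2054) → κ = 205.4000
κ_2(A)·‖δb‖/‖b‖ = 0.3597


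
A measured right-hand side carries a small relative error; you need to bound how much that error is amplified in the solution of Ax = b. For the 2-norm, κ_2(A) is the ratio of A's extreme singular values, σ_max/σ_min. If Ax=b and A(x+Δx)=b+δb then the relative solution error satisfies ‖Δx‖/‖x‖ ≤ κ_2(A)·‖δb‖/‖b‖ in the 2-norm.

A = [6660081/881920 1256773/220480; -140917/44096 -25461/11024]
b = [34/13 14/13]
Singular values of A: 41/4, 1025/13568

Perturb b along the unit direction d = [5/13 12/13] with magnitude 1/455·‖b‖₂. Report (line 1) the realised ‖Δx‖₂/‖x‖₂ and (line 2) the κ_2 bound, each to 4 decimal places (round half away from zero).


0.0031
0.2982

largest singular value 41/4, smallest 1025/13568
condition number: (41/4) ÷ (1025/13568) = 135.6800
worst-case relative error ≤ 135.6800 × 1/455 = 0.2982
solve Ax = b  →  x = [-15.7284 21.2964]
‖b‖₂ = 2.8284 and ‖x‖₂ = 26.4749
re-solving with b+δb shifts x by Δx of norm 0.0823
relative error = 0.0031
realised/bound (from unrounded values) ≈ 0.0104


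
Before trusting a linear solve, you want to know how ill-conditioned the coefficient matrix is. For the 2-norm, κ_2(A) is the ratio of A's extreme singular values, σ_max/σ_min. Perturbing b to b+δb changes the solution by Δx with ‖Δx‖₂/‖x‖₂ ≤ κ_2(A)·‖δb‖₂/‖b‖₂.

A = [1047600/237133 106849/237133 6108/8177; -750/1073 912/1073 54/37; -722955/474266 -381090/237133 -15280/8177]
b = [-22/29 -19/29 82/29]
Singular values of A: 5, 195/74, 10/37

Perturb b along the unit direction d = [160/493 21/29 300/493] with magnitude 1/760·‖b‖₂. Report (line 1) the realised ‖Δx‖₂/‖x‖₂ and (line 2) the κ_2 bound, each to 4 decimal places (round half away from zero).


0.0038
0.0243

largest singular value 5, smallest 10/37
κ_2(A) = 5 / (10/37) = 18.5000
κ_2(A)·‖δb‖/‖b‖ = 0.0243
solve Ax = b  →  x = [-0.0773 -3.4727 1.5364]
‖b‖ = 3.0000, ‖x‖ = 3.7982
re-solving with b+δb shifts x by Δx of norm 0.0146
realised ‖Δx‖/‖x‖ = 0.0038
tightness: 0.0038 against a bound of 0.0243 (unrounded ratio ≈ 0.1580)


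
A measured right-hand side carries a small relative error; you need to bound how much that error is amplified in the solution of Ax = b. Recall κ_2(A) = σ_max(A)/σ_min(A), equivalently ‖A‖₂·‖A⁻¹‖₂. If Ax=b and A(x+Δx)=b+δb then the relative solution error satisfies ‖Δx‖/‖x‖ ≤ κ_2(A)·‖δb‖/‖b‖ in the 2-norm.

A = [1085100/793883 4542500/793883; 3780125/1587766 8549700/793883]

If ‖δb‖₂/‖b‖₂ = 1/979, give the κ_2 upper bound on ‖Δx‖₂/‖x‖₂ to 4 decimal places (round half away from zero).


0.1454

M = AᵀA = [65740875625/8723186404 72970706250/2180796601; 72970706250/2180796601 324331060000/2180796601]. tr(M)=810865625/5189284, det(M)=1562500/1297321
char-poly roots: 625/4 and 10000/1297321
σ_max=√(625/4)=(25/2), σ_min=√(10000/1297321)=(100/1139) → κ = 142.3750
bound on ‖Δx‖/‖x‖: κ·ε = 142.3750·1/979 = 0.1454


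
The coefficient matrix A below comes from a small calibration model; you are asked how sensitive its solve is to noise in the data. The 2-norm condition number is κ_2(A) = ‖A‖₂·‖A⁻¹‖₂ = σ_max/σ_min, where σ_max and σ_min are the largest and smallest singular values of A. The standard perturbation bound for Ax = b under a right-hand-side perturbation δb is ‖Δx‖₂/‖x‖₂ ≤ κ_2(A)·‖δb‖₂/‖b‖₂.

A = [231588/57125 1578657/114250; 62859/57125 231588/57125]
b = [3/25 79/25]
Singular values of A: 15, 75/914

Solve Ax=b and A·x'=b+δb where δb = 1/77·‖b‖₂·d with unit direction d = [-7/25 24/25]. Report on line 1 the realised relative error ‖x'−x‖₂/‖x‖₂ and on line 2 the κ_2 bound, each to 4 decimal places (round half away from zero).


largest singular value 15, smallest 75/914
κ = σ_max/σ_min = 15/(75/914) = 182.8000
bound on ‖Δx‖/‖x‖: κ·ε = 182.8000·1/77 = 2.3740
solve Ax = b  →  x = [-35.0789 10.3008]
‖b‖ = 3.1623, ‖x‖ = 36.5601
re-solving with b+δb shifts x by Δx of norm 0.5005
realised ‖Δx‖/‖x‖ = 0.0137
tightness: 0.0137 against a bound of 2.3740 (unrounded ratio ≈ 0.0058)

0.0137
2.3740


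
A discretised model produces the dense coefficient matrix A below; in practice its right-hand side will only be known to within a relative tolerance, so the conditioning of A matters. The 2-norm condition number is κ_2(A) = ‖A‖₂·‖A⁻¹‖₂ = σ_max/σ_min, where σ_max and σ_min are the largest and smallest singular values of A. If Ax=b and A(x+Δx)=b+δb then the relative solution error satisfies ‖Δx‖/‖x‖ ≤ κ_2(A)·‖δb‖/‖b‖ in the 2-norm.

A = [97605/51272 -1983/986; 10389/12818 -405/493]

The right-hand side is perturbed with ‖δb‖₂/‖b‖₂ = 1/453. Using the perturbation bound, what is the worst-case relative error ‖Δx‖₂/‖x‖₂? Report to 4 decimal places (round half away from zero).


M = AᵀA = [66589569/15555136 -17477775/3888784; -17477775/3888784 4588389/972196]. tr(M)=166473/18496, det(M)=81/18496
λ_max, λ_min = (166473/18496 ± √27707267025/342102016)/2 = 9, 9/18496
κ_2(A) = √(λ_max/λ_min) = √(9 / (9/18496)) = 136.0000
κ_2(A)·‖δb‖/‖b‖ = 0.3002

0.3002


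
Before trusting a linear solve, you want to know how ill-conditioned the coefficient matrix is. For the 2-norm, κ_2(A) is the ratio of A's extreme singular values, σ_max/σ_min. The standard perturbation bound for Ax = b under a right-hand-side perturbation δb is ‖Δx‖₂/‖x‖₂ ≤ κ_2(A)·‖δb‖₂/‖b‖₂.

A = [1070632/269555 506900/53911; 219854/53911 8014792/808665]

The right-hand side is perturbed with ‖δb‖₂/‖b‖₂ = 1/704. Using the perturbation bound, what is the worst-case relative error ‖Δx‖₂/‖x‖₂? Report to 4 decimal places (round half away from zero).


0.3047

form AᵀA = [2799818564/86397025 4031146448/51838215; 4031146448/51838215 145124973904/777573225] with trace 201566084/920205 and determinant 119946304/115025625
λ_max, λ_min = (201566084/920205 ± √1015633855326438544/21169431050625)/2 = 5476/25, 21904/4601025
σ_max=√(5476/25)=(74/5), σ_min=√(21904/4601025)=(148/2145) → κ = 214.5000
bound on ‖Δx‖/‖x‖: κ·ε = 214.5000·1/704 = 0.3047


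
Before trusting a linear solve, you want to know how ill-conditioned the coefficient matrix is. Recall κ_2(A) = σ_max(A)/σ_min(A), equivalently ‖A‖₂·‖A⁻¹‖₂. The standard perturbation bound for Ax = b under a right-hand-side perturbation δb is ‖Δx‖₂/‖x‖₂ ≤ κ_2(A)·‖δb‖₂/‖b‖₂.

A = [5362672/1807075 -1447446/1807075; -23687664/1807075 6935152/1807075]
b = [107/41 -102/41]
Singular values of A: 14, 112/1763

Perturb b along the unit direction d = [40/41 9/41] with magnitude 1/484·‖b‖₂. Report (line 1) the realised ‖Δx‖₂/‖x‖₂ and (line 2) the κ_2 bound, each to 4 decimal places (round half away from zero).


σ_max = 14, σ_min = 112/1763
condition number: 14 ÷ (112/1763) = 220.3750
perturbation bound = 220.3750·1/484 = 0.4553
solve Ax = b  →  x = [9.0207 30.1629]
‖b‖₂ = 3.6056 and ‖x‖₂ = 31.4829
δb = ε·‖b‖·d = [0.0073 0.0016]; solving A·Δx = δb gives ‖Δx‖ = 0.1173
relative error = 0.0037
realised/bound (from unrounded values) ≈ 0.0082

0.0037
0.4553


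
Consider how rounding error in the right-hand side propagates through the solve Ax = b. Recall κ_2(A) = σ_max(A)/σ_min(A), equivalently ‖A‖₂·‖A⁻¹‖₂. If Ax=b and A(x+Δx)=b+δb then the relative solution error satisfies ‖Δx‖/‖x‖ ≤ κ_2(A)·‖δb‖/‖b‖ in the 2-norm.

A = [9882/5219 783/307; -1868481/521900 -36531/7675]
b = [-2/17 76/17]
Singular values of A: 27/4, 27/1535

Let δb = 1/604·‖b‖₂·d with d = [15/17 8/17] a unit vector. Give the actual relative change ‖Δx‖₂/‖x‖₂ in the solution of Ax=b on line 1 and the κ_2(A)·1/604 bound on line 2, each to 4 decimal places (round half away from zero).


0.0037
0.6353

largest singular value 27/4, smallest 27/1535
condition number: (27/4) ÷ (27/1535) = 383.7500
κ_2(A)·‖δb‖/‖b‖ = 0.6353
solve Ax = b  →  x = [-91.3185 67.7481]
‖b‖ = 4.4721, ‖x‖ = 113.7052
with δb = [0.0065 0.0035], A·Δx = δb → ‖Δx‖ = 0.4209
dividing the unrounded norms, ‖Δx‖/‖x‖ = 0.0037
tightness: 0.0037 against a bound of 0.6353 (unrounded ratio ≈ 0.0058)


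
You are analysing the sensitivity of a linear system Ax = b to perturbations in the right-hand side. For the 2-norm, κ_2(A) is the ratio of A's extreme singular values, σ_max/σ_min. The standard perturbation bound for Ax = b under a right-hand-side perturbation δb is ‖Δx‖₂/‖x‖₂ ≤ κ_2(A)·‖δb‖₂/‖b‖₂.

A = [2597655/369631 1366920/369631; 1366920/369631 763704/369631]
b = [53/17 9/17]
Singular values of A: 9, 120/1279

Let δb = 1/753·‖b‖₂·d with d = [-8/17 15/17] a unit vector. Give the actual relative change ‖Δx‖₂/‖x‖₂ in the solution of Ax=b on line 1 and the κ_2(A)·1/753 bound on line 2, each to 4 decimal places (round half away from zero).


σ_max = 9, σ_min = 120/1279
condition number: 9 ÷ (120/1279) = 95.9250
bound on ‖Δx‖/‖x‖: κ·ε = 95.9250·1/753 = 0.1274
solve Ax = b  →  x = [5.3098 -9.2475]
‖b‖₂ = 3.1623 and ‖x‖₂ = 10.6635
δb = ε·‖b‖·d = [-0.0020 0.0037]; solving A·Δx = δb gives ‖Δx‖ = 0.0448
realised ‖Δx‖/‖x‖ = 0.0042
tightness: 0.0042 against a bound of 0.1274 (unrounded ratio ≈ 0.0330)

0.0042
0.1274


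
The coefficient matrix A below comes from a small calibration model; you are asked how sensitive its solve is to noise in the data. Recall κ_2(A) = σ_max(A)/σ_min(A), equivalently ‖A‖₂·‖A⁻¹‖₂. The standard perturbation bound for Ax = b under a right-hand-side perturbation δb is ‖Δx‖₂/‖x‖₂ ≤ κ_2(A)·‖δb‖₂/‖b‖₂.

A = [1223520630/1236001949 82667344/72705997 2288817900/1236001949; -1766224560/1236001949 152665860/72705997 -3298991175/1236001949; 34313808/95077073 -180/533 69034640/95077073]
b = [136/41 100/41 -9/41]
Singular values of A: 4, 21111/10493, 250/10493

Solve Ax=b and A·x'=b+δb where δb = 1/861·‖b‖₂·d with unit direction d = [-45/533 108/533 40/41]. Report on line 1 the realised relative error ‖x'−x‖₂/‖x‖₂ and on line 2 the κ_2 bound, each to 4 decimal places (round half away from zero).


0.1003
0.1950

σ_max = 4, σ_min = 250/10493
κ = σ_max/σ_min = 4/(250/10493) = 167.8880
bound on ‖Δx‖/‖x‖: κ·ε = 167.8880·1/861 = 0.1950
solve Ax = b  →  x = [0.2513 1.9314 0.4711]
‖b‖₂ = 4.1231 and ‖x‖₂ = 2.0038
re-solving with b+δb shifts x by Δx of norm 0.2010
realised ‖Δx‖/‖x‖ = 0.1003
tightness: 0.1003 against a bound of 0.1950 (unrounded ratio ≈ 0.5144)


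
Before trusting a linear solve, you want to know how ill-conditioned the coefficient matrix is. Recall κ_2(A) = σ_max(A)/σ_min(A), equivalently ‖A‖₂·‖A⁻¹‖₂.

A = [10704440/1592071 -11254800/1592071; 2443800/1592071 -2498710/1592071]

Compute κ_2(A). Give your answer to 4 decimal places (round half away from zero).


334.7500

form AᵀA = [71717545600/1507846561 -75302010000/1507846561; -75302010000/1507846561 79068456100/1507846561] with trace 179293700/1792921 and determinant 160000/1792921
λ_max, λ_min = (179293700/1792921 ± √32145083390250000/3214565712241)/2 = 100, 1600/1792921
σ_max=√100=10, σ_min=√(1600/1792921)=(40/1339) → κ = 334.7500


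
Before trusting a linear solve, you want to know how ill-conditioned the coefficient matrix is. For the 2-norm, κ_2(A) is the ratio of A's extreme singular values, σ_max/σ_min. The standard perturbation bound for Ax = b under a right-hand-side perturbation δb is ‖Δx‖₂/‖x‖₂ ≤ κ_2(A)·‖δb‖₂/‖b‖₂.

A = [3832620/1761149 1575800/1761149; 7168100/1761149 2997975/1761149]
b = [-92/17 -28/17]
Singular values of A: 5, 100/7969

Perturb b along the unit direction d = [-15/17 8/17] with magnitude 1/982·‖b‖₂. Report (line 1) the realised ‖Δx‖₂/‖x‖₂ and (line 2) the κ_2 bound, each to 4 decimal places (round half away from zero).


0.0014
0.4058

largest singular value 5, smallest 100/7969
condition number: 5 ÷ (100/7969) = 398.4500
bound on ‖Δx‖/‖x‖: κ·ε = 398.4500·1/982 = 0.4058
solve Ax = b  →  x = [-123.3385 293.9323]
2-norm of b is 5.6569; of x, 318.7610
δb = ε·‖b‖·d = [-0.0051 0.0027]; solving A·Δx = δb gives ‖Δx‖ = 0.4591
realised ‖Δx‖/‖x‖ = 0.0014
tightness: 0.0014 against a bound of 0.4058 (unrounded ratio ≈ 0.0035)


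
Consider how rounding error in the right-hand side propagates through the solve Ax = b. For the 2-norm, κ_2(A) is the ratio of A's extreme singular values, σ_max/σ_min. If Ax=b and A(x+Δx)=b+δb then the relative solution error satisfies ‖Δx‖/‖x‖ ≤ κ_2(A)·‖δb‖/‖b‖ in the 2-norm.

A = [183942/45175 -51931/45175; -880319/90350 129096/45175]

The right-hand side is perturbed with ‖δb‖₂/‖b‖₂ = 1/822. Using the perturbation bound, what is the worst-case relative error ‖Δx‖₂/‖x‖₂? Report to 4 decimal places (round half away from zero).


0.3382

M = AᵀA = [5386391593/48302500 -392752206/12075625; -392752206/12075625 114571633/12075625]. tr(M)=9351485/77284, det(M)=14641/77284
λ_max, λ_min = (9351485/77284 ± √87445745645049/5972816656)/2 = 121, 121/77284
κ = σ_max/σ_min = 11/(11/278) = 278.0000
worst-case relative error ≤ 278.0000 × 1/822 = 0.3382


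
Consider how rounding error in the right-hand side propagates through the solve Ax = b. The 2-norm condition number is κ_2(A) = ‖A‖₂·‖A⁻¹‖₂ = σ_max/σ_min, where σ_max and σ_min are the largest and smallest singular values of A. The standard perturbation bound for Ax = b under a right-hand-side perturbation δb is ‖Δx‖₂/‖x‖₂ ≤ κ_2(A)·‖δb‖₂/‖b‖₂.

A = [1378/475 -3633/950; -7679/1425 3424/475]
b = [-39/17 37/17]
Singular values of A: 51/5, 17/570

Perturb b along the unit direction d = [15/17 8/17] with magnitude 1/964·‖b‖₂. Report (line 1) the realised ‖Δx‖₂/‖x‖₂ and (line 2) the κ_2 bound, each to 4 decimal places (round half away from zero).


from the listed singular values, σ₁ = 51/5, σ_n = 17/570
condition number: (51/5) ÷ (17/570) = 342.0000
perturbation bound = 342.0000·1/964 = 0.3548
solve Ax = b  →  x = [-27.0000 -19.8824]
2-norm of b is 3.1623; of x, 33.5307
with δb = [0.0029 0.0015], A·Δx = δb → ‖Δx‖ = 0.1100
realised ‖Δx‖/‖x‖ = 0.0033
so the bound overstates the realised error by a factor of ≈ 108.1541 (computed from the unrounded values)

0.0033
0.3548


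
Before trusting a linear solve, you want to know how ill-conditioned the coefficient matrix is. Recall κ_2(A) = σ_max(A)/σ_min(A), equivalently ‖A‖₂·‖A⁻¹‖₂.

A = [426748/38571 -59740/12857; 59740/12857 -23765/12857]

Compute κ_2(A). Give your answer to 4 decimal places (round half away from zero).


148.3500

form AᵀA = [1267654816/8803089 -176053780/2934363; -176053780/2934363 24459425/978121] with trace 1487789641/8803089 and determinant 11424400/8803089
solving λ² − 1487789641/8803089·λ + 11424400/8803089 = 0 gives λ = 169, 67600/8803089
κ = σ_max/σ_min = 13/(260/2967) = 148.3500


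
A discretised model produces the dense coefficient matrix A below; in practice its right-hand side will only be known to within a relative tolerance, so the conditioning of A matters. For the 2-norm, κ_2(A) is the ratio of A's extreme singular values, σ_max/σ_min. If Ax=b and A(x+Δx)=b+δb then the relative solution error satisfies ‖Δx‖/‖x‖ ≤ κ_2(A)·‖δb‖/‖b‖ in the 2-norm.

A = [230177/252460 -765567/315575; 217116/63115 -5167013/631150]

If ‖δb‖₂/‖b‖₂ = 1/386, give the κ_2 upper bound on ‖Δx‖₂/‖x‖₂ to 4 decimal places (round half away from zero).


AᵀA = [32288446825/2549442064 -19359186435/637360516; -19359186435/637360516 46467831469/637360516]; tr = 1290886229/15085456, det = 46854025/60341824
eigenvalues of AᵀA: λ = (tr ± √(tr²−4·det))/2 = 1369/16, 34225/3771364
κ = σ_max/σ_min = (37/4)/(185/1942) = 97.1000
worst-case relative error ≤ 97.1000 × 1/386 = 0.2516

0.2516


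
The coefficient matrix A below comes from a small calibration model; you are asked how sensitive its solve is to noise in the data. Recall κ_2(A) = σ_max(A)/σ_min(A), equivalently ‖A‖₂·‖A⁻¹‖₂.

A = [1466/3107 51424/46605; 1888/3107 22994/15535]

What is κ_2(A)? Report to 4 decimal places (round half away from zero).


143.4000

AᵀA = [5713700/9653449 41125120/28960347; 41125120/28960347 296117764/86881041]; tr = 2056456/514089, det = 400/514089
eigenvalues of AᵀA: λ = (tr ± √(tr²−4·det))/2 = 4, 100/514089
κ_2(A) = √(λ_max/λ_min) = √(4 / (100/514089)) = 143.4000


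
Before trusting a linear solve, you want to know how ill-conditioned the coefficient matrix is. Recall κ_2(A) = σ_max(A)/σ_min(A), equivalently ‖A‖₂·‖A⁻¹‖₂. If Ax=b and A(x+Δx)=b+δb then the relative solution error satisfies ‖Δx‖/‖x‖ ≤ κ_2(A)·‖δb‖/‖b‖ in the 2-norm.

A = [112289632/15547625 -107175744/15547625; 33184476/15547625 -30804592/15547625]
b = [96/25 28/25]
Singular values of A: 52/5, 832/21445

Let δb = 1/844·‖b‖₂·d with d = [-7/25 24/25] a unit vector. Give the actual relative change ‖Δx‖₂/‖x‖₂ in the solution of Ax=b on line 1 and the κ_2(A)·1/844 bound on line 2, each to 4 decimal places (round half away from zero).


0.3176
0.3176

largest singular value 52/5, smallest 832/21445
κ_2(A) = (52/5) / (832/21445) = 268.0625
worst-case relative error ≤ 268.0625 × 1/844 = 0.3176
solve Ax = b  →  x = [0.2785 -0.2653]
2-norm of b is 4.0000; of x, 0.3846
re-solving with b+δb shifts x by Δx of norm 0.1222
realised ‖Δx‖/‖x‖ = 0.3176
so the bound is sharp here: realised error equals the bound


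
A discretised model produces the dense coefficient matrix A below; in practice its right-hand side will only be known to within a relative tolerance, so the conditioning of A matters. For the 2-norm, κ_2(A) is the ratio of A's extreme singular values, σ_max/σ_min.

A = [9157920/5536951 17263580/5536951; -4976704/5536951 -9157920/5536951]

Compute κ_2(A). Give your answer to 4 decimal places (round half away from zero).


239.4875

AᵀA = [375899935744/106082444209 704756891520/106082444209; 704756891520/106082444209 1321448765200/106082444209]; tr = 5873178896/367067281, det = 1638400/367067281
char-poly roots: 16 and 102400/367067281
σ_max=√16=4, σ_min=√(102400/367067281)=(320/19159) → κ = 239.4875


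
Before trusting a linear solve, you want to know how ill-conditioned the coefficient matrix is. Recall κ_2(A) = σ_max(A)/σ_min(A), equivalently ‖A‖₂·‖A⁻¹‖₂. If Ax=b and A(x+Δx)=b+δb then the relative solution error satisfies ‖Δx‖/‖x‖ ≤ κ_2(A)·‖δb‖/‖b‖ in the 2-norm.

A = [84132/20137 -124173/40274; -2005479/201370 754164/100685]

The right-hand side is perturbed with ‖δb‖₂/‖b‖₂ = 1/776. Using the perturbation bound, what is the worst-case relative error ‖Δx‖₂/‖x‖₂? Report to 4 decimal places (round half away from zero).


0.3992

form AᵀA = [27986777289/239940100 -5247435312/59985025; -5247435312/59985025 15742761561/239940100] with trace 874590777/4798802 and determinant 13286025/38390416
solving λ² − 874590777/4798802·λ + 13286025/38390416 = 0 gives λ = 729/4, 18225/9597604
so κ_2 = √((729/4) / (18225/9597604)) = 309.8000
perturbation bound = 309.8000·1/776 = 0.3992


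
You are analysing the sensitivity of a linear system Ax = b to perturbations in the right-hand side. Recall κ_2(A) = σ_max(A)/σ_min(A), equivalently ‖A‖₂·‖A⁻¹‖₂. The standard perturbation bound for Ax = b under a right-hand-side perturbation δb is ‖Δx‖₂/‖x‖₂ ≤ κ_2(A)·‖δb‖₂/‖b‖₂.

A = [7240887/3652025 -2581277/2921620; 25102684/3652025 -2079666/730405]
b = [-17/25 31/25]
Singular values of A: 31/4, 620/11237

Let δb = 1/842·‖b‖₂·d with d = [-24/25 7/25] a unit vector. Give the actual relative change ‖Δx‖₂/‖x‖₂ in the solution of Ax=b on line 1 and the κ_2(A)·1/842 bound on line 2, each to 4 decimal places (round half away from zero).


0.0017
0.1668

largest singular value 31/4, smallest 620/11237
κ_2(A) = (31/4) / (620/11237) = 140.4625
κ_2(A)·‖δb‖/‖b‖ = 0.1668
solve Ax = b  →  x = [7.0900 16.6804]
‖b‖ = 1.4142, ‖x‖ = 18.1247
re-solving with b+δb shifts x by Δx of norm 0.0304
realised ‖Δx‖/‖x‖ = 0.0017
so the bound overstates the realised error by a factor of ≈ 99.3245 (computed from the unrounded values)
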